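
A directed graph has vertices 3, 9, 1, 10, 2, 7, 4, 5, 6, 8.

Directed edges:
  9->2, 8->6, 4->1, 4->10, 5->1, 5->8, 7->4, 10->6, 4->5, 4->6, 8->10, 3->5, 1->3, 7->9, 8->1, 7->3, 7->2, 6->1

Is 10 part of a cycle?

10 is on a cycle iff 10 can reach itself via ≥1 edge.
10 → 6 → 1 → 3 → 5 → 8 → 10 — yes.

Yes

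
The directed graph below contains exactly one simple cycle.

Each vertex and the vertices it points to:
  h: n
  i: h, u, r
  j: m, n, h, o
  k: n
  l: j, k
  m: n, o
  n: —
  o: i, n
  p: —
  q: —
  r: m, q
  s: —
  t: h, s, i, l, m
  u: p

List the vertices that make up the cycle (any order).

i, m, o, r

DFS with gray/black marking from i:
i gray
  h gray
    n gray
    n black
  h black
  u gray
    p gray
    p black
  u black
  r gray
    m gray
      m→n: n black — skip
      o gray
        o→i: i is gray → back edge
Back edge closes the cycle i → r → m → o → i; its vertices are {i, m, o, r}.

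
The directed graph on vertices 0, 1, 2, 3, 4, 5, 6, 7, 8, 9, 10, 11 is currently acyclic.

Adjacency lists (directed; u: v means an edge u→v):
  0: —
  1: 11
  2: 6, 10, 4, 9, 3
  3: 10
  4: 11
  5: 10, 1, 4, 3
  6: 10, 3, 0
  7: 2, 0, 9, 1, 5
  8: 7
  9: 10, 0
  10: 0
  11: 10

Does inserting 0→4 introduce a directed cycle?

Adding 0→4 creates a cycle iff 4 can already reach 0.
Path from 4: 4 → 11 → 10 → 0.
So 4 → … → 0 → 4 is a cycle.

Yes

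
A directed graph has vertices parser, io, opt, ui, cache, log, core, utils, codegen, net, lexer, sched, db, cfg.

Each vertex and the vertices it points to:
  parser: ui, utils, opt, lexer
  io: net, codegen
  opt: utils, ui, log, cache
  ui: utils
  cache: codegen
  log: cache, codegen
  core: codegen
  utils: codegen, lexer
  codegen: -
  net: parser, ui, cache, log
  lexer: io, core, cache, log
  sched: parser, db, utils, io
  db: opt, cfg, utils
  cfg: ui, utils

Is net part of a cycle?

net is on a cycle iff net can reach itself via ≥1 edge.
net → parser → lexer → io → net — yes.

Yes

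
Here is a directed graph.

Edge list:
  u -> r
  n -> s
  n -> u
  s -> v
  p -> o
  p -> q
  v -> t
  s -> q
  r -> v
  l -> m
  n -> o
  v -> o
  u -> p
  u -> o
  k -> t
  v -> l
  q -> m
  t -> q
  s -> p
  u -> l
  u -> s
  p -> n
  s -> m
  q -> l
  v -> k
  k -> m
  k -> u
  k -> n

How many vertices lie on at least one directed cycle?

A vertex is on a directed cycle iff it belongs to a strongly connected component of size ≥ 2 (or has a self-loop).
The vertices on cycles are {k, n, p, r, s, u, v} — 7 in total.

7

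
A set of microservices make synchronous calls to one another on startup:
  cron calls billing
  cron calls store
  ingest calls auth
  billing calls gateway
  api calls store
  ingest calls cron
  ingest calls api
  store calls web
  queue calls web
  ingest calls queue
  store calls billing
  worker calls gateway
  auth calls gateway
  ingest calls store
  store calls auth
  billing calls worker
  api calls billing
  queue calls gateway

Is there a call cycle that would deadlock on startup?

No

DFS with white/gray/black marking, starting from ingest:
ingest gray
  api gray
    billing gray
      worker gray
        gateway gray
        gateway black
      worker black
      billing→gateway: gateway black — skip
    billing black
    store gray
      web gray
      web black
      store→billing: billing black — skip
      auth gray
        auth→gateway: gateway black — skip
      auth black
    store black
  api black
  queue gray
    queue→gateway: gateway black — skip
    queue→web: web black — skip
  queue black
  ingest→store: store black — skip
  cron gray
    cron→billing: billing black — skip
    cron→store: store black — skip
  cron black
  ingest→auth: auth black — skip
ingest black
Every edge goes to a white or black vertex — no back edge, so the graph is acyclic.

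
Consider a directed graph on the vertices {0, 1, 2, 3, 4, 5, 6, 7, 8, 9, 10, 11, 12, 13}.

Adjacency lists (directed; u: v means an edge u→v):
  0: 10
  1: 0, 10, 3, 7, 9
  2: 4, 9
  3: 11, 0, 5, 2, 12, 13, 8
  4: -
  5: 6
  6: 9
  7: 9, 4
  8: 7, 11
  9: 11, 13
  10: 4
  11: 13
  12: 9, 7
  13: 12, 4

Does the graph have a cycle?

DFS with white/gray/black marking, starting from 8:
8 gray
  7 gray
    9 gray
      11 gray
        13 gray
          12 gray
            12→9: 9 is gray → back edge
Back edge found, so a cycle exists: 9 → 11 → 13 → 12 → 9.

Yes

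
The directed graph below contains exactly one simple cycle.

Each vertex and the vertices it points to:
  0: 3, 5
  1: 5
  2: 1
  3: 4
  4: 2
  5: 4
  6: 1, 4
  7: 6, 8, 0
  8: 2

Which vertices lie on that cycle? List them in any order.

1, 2, 4, 5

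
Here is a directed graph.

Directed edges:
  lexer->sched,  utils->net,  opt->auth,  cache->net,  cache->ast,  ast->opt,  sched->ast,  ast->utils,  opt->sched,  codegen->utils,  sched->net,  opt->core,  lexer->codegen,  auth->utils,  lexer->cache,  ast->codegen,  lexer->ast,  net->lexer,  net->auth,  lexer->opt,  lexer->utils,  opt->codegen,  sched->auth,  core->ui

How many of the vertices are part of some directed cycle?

A vertex is on a directed cycle iff it belongs to a strongly connected component of size ≥ 2 (or has a self-loop).
The vertices on cycles are {ast, net, opt, auth, cache, lexer, sched, utils, codegen} — 9 in total.

9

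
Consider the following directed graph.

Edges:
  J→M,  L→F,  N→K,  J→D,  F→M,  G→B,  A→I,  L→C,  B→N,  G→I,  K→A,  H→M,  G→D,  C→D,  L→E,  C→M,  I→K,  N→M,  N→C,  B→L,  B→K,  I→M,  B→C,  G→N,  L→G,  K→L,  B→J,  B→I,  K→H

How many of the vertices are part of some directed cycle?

A vertex is on a directed cycle iff it belongs to a strongly connected component of size ≥ 2 (or has a self-loop).
The vertices on cycles are {A, B, G, I, K, L, N} — 7 in total.

7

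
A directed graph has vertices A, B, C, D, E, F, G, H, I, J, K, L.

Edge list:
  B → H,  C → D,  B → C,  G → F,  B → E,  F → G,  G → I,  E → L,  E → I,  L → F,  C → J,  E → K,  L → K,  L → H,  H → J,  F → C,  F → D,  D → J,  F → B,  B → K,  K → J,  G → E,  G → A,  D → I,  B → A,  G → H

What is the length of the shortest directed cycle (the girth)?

For each vertex v, BFS finds the shortest path from v back to v.
The shortest such closed walk is F → G → F, length 2.

2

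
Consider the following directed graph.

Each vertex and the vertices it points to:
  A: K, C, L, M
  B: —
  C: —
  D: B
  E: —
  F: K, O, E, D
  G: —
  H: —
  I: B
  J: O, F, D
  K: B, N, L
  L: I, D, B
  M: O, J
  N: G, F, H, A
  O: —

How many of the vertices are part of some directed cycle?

6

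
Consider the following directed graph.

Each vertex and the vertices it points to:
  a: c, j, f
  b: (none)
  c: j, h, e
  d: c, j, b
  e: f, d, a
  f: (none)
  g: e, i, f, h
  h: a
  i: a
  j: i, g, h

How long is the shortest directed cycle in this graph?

3

For each vertex v, BFS finds the shortest path from v back to v.
The shortest such closed walk is d → c → e → d, length 3.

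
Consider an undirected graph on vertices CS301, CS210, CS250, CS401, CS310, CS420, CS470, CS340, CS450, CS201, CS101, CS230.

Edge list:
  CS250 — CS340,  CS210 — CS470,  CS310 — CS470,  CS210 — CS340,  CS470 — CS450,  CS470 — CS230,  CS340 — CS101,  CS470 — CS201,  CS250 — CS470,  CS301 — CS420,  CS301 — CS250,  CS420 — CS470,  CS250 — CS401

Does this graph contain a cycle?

Yes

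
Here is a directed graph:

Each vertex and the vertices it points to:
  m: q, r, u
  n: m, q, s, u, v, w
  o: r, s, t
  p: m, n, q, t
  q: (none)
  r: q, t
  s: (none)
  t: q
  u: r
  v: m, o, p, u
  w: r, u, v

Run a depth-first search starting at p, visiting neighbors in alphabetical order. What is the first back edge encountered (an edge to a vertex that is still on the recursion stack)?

v→p

DFS from p (visiting neighbors in alphabetical order); mark gray on enter, black on exit:
p gray
  m gray
    q gray
    q black
    r gray
      r→q: q black — skip
      t gray
        t→q: q black — skip
      t black
    r black
    u gray
      u→r: r black — skip
    u black
  m black
  n gray
    n→m: m black — skip
    n→q: q black — skip
    s gray
    s black
    n→u: u black — skip
    v gray
      v→m: m black — skip
      o gray
        o→r: r black — skip
        o→s: s black — skip
        o→t: t black — skip
      o black
      v→p: p is gray → back edge
First back edge: v → p.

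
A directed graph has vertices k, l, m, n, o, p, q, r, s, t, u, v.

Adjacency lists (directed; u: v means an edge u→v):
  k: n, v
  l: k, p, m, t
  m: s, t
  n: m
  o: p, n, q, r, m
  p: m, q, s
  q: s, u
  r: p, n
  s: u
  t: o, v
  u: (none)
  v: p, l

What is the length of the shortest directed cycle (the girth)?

For each vertex v, BFS finds the shortest path from v back to v.
The shortest such closed walk is l → t → v → l, length 3.

3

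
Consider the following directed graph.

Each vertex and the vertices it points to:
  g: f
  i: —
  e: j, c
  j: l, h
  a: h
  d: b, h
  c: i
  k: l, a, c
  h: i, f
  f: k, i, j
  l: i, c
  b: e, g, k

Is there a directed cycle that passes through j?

Yes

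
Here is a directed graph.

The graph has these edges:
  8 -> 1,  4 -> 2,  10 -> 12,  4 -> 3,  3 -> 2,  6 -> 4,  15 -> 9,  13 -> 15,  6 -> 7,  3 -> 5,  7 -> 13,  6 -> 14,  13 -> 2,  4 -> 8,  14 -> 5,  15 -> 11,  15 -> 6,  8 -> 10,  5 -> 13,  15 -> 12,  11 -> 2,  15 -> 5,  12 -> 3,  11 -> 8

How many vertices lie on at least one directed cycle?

A vertex is on a directed cycle iff it belongs to a strongly connected component of size ≥ 2 (or has a self-loop).
The vertices on cycles are {3, 4, 5, 6, 7, 8, 10, 11, 12, 13, 14, 15} — 12 in total.

12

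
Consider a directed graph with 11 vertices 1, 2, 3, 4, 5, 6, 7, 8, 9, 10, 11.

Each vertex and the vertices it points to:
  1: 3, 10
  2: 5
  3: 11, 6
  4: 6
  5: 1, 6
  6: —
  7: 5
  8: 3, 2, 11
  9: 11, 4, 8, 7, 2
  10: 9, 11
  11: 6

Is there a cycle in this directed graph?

DFS with white/gray/black marking, starting from 9:
9 gray
  11 gray
    6 gray
    6 black
  11 black
  4 gray
    4→6: 6 black — skip
  4 black
  8 gray
    3 gray
      3→11: 11 black — skip
      3→6: 6 black — skip
    3 black
    2 gray
      5 gray
        1 gray
          1→3: 3 black — skip
          10 gray
            10→9: 9 is gray → back edge
Back edge found, so a cycle exists: 9 → 8 → 2 → 5 → 1 → 10 → 9.

Yes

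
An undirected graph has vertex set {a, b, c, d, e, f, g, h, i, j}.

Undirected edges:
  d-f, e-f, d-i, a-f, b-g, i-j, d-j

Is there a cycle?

Yes

DFS, tracking each vertex's parent; an edge to a visited non-parent vertex closes a cycle.
Start from j:
visit j (parent –)
  visit i (parent j)
    visit d (parent i)
      visit f (parent d)
        visit e (parent f)
          e–f: parent, skip
        f–d: parent, skip
        visit a (parent f)
          a–f: parent, skip
      d–i: parent, skip
      d–j: j visited and ≠ parent → cycle
Cycle: j – i – d – j.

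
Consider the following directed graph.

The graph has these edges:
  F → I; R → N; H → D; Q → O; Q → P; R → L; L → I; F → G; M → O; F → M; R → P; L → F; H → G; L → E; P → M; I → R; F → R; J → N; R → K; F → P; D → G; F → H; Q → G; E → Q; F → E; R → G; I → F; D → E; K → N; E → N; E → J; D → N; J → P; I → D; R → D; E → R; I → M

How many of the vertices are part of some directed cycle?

7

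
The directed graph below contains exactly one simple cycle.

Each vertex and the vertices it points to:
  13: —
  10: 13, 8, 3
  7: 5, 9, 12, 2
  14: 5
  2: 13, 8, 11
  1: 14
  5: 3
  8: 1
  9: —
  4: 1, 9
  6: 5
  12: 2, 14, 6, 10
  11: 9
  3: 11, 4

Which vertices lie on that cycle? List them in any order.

DFS with gray/black marking from 3:
3 gray
  11 gray
    9 gray
    9 black
  11 black
  4 gray
    1 gray
      14 gray
        5 gray
          5→3: 3 is gray → back edge
Back edge closes the cycle 3 → 4 → 1 → 14 → 5 → 3; its vertices are {1, 3, 4, 5, 14}.

1, 3, 4, 5, 14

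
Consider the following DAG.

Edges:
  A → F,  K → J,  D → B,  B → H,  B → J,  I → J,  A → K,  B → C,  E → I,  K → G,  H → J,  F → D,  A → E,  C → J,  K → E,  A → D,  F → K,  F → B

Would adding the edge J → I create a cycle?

Adding J→I creates a cycle iff I can already reach J.
Path from I: I → J.
So I → … → J → I is a cycle.

Yes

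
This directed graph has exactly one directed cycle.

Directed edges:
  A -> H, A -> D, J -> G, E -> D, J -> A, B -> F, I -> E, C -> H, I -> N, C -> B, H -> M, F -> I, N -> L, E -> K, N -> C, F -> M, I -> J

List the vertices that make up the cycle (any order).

DFS with gray/black marking from I:
I gray
  E gray
    D gray
    D black
    K gray
    K black
  E black
  J gray
    A gray
      A→D: D black — skip
      H gray
        M gray
        M black
      H black
    A black
    G gray
    G black
  J black
  N gray
    L gray
    L black
    C gray
      C→H: H black — skip
      B gray
        F gray
          F→M: M black — skip
          F→I: I is gray → back edge
Back edge closes the cycle I → N → C → B → F → I; its vertices are {B, C, F, I, N}.

B, C, F, I, N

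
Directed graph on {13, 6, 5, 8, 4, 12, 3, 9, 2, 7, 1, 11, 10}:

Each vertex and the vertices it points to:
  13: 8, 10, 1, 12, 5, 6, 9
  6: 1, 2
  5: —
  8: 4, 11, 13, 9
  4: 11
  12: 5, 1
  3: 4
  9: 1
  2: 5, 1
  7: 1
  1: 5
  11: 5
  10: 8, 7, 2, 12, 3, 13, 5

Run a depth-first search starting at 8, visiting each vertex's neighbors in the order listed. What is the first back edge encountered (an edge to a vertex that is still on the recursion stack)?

13→8

DFS from 8 (visiting each vertex's neighbors in the order listed); mark gray on enter, black on exit:
8 gray
  4 gray
    11 gray
      5 gray
      5 black
    11 black
  4 black
  8→11: 11 black — skip
  13 gray
    13→8: 8 is gray → back edge
First back edge: 13 → 8.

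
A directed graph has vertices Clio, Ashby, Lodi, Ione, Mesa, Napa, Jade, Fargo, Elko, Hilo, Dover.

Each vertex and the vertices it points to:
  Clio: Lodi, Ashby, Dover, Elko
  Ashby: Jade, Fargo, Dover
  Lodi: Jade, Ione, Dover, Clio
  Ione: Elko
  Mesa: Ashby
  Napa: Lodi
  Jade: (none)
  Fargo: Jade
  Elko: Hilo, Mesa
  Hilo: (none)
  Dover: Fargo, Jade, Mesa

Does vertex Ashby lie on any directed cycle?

Yes

Ashby is on a cycle iff Ashby can reach itself via ≥1 edge.
Ashby → Dover → Mesa → Ashby — yes.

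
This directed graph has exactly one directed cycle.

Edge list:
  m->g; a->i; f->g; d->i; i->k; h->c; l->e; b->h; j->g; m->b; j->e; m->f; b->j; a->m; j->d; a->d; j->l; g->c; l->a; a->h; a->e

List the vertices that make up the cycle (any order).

a, b, j, l, m

DFS with gray/black marking from a:
a gray
  i gray
    k gray
    k black
  i black
  m gray
    b gray
      j gray
        e gray
        e black
        d gray
          d→i: i black — skip
        d black
        l gray
          l→e: e black — skip
          l→a: a is gray → back edge
Back edge closes the cycle a → m → b → j → l → a; its vertices are {a, b, j, l, m}.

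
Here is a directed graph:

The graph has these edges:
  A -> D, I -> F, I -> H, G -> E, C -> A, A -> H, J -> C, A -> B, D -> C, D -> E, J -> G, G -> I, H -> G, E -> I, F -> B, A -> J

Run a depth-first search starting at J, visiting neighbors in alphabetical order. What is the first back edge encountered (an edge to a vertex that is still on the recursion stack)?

DFS from J (visiting neighbors in alphabetical order); mark gray on enter, black on exit:
J gray
  C gray
    A gray
      B gray
      B black
      D gray
        D→C: C is gray → back edge
First back edge: D → C.

D→C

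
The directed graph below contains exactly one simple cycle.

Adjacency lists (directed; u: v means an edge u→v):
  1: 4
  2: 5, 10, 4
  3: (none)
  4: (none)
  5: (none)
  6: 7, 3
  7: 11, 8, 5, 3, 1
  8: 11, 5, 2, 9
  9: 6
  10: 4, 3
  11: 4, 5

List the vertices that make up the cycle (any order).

6, 7, 8, 9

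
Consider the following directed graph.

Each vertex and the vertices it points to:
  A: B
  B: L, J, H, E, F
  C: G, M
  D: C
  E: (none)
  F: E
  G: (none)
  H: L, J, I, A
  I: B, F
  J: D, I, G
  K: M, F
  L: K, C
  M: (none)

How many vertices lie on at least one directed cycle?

5

A vertex is on a directed cycle iff it belongs to a strongly connected component of size ≥ 2 (or has a self-loop).
The vertices on cycles are {A, B, H, I, J} — 5 in total.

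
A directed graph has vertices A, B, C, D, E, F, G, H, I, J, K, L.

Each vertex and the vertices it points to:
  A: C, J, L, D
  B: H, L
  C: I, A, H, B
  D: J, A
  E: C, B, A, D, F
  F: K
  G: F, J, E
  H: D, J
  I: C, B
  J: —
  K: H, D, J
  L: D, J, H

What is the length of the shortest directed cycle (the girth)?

For each vertex v, BFS finds the shortest path from v back to v.
The shortest such closed walk is C → A → C, length 2.

2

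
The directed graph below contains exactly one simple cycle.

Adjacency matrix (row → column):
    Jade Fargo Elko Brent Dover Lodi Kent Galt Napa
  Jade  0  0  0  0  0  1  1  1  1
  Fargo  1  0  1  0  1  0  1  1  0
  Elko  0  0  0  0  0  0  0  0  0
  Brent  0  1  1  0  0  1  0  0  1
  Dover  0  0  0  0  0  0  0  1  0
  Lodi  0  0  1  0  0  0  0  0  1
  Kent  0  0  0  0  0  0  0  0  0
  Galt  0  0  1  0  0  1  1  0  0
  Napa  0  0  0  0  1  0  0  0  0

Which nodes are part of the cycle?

Galt, Lodi, Napa, Dover

DFS with gray/black marking from Dover:
Dover gray
  Galt gray
    Elko gray
    Elko black
    Kent gray
    Kent black
    Lodi gray
      Napa gray
        Napa→Dover: Dover is gray → back edge
Back edge closes the cycle Dover → Galt → Lodi → Napa → Dover; its vertices are {Galt, Lodi, Napa, Dover}.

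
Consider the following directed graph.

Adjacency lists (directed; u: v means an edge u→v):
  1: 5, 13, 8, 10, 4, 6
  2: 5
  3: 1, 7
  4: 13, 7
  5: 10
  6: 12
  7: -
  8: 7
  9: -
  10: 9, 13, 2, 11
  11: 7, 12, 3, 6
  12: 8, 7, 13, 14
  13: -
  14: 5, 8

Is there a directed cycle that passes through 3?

Yes

3 is on a cycle iff 3 can reach itself via ≥1 edge.
3 → 1 → 10 → 11 → 3 — yes.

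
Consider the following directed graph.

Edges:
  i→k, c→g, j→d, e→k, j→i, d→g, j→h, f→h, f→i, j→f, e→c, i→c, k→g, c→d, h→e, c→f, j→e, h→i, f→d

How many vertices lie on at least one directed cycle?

5

A vertex is on a directed cycle iff it belongs to a strongly connected component of size ≥ 2 (or has a self-loop).
The vertices on cycles are {c, e, f, h, i} — 5 in total.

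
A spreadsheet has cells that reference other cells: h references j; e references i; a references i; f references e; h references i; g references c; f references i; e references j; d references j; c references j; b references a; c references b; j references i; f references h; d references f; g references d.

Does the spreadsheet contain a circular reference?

DFS with white/gray/black marking, starting from b:
b gray
  a gray
    i gray
    i black
  a black
b black
c gray
  j gray
    j→i: i black — skip
  j black
  c→b: b black — skip
c black
d gray
  d→j: j black — skip
  f gray
    h gray
      h→j: j black — skip
      h→i: i black — skip
    h black
    e gray
      e→i: i black — skip
      e→j: j black — skip
    e black
    f→i: i black — skip
  f black
d black
g gray
  g→c: c black — skip
  g→d: d black — skip
g black
Every edge goes to a white or black vertex — no back edge, so the graph is acyclic.

No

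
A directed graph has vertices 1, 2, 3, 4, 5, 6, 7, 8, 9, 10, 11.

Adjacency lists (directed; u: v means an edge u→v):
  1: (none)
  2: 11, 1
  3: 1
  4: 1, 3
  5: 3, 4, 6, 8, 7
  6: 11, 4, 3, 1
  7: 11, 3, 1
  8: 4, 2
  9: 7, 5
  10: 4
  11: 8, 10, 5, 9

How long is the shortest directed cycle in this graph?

3

For each vertex v, BFS finds the shortest path from v back to v.
The shortest such closed walk is 11 → 9 → 7 → 11, length 3.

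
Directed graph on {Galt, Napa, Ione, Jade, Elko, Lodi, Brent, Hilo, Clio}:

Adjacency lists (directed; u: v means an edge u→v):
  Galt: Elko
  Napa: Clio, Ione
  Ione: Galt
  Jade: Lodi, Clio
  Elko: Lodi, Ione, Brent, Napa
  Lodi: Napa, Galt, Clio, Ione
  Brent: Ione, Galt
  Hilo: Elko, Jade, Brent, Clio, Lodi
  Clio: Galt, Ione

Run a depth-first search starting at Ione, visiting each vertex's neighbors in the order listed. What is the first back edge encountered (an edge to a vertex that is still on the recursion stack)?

Clio→Galt

DFS from Ione (visiting each vertex's neighbors in the order listed); mark gray on enter, black on exit:
Ione gray
  Galt gray
    Elko gray
      Lodi gray
        Napa gray
          Clio gray
            Clio→Galt: Galt is gray → back edge
First back edge: Clio → Galt.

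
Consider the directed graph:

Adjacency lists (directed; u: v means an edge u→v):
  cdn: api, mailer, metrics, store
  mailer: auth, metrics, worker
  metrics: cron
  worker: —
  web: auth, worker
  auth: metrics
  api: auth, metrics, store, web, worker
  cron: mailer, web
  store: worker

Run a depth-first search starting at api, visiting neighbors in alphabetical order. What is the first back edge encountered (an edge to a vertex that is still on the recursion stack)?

mailer→auth

DFS from api (visiting neighbors in alphabetical order); mark gray on enter, black on exit:
api gray
  auth gray
    metrics gray
      cron gray
        mailer gray
          mailer→auth: auth is gray → back edge
First back edge: mailer → auth.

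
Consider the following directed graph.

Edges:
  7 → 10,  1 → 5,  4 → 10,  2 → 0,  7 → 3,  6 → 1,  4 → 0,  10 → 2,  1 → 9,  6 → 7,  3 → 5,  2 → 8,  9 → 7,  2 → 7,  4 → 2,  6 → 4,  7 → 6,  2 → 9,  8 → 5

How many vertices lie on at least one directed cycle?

7

A vertex is on a directed cycle iff it belongs to a strongly connected component of size ≥ 2 (or has a self-loop).
The vertices on cycles are {1, 2, 4, 6, 7, 9, 10} — 7 in total.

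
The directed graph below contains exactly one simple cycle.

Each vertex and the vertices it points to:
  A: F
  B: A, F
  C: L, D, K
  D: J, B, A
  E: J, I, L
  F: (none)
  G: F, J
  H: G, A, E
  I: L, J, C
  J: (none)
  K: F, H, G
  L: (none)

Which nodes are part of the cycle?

C, E, H, I, K

DFS with gray/black marking from I:
I gray
  L gray
  L black
  J gray
  J black
  C gray
    C→L: L black — skip
    D gray
      D→J: J black — skip
      B gray
        A gray
          F gray
          F black
        A black
        B→F: F black — skip
      B black
      D→A: A black — skip
    D black
    K gray
      K→F: F black — skip
      H gray
        G gray
          G→F: F black — skip
          G→J: J black — skip
        G black
        H→A: A black — skip
        E gray
          E→J: J black — skip
          E→I: I is gray → back edge
Back edge closes the cycle I → C → K → H → E → I; its vertices are {C, E, H, I, K}.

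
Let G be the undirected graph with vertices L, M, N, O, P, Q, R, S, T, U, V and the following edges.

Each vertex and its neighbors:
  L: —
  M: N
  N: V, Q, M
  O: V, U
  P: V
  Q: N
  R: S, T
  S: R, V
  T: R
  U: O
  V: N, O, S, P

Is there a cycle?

No

DFS, tracking each vertex's parent; an edge to a visited non-parent vertex closes a cycle.
Start from T:
visit T (parent –)
  visit R (parent T)
    visit S (parent R)
      S–R: parent, skip
      visit V (parent S)
        visit N (parent V)
          N–V: parent, skip
          visit Q (parent N)
            Q–N: parent, skip
          visit M (parent N)
            M–N: parent, skip
        visit O (parent V)
          O–V: parent, skip
          visit U (parent O)
            U–O: parent, skip
        V–S: parent, skip
        visit P (parent V)
          P–V: parent, skip
    R–T: parent, skip
visit L (parent –)
No non-parent visited neighbor found — the graph is a forest.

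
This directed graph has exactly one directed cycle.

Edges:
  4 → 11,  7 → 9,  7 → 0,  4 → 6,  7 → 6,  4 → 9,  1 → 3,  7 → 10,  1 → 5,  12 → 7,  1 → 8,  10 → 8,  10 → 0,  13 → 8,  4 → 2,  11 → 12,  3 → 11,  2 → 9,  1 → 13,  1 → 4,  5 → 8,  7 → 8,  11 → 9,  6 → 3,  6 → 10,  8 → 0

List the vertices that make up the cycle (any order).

DFS with gray/black marking from 3:
3 gray
  11 gray
    9 gray
    9 black
    12 gray
      7 gray
        6 gray
          6→3: 3 is gray → back edge
Back edge closes the cycle 3 → 11 → 12 → 7 → 6 → 3; its vertices are {3, 6, 7, 11, 12}.

3, 6, 7, 11, 12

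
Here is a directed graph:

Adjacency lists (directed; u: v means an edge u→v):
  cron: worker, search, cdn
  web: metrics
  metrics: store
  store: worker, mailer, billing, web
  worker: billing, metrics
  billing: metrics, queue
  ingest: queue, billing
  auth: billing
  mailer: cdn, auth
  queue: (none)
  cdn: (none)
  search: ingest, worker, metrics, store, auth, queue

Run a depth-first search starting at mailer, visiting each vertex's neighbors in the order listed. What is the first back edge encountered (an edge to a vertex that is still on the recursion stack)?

DFS from mailer (visiting each vertex's neighbors in the order listed); mark gray on enter, black on exit:
mailer gray
  cdn gray
  cdn black
  auth gray
    billing gray
      metrics gray
        store gray
          worker gray
            worker→billing: billing is gray → back edge
First back edge: worker → billing.

worker->billing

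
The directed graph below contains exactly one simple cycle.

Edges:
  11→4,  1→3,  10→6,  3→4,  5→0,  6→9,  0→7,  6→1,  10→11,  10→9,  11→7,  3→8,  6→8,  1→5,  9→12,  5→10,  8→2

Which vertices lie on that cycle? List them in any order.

1, 5, 6, 10

DFS with gray/black marking from 1:
1 gray
  5 gray
    10 gray
      6 gray
        8 gray
          2 gray
          2 black
        8 black
        6→1: 1 is gray → back edge
Back edge closes the cycle 1 → 5 → 10 → 6 → 1; its vertices are {1, 5, 6, 10}.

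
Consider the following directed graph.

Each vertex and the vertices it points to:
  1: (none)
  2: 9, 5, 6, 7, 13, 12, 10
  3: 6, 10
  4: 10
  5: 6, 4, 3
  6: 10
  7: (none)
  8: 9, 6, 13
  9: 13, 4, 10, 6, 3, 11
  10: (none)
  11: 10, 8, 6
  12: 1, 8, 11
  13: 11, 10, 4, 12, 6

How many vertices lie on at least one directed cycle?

5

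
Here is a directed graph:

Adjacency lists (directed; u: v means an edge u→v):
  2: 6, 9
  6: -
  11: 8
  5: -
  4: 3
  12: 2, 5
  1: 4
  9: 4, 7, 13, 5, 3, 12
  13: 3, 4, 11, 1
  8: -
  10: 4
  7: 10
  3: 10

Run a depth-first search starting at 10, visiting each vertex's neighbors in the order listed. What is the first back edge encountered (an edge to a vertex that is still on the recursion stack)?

3->10

DFS from 10 (visiting each vertex's neighbors in the order listed); mark gray on enter, black on exit:
10 gray
  4 gray
    3 gray
      3→10: 10 is gray → back edge
First back edge: 3 → 10.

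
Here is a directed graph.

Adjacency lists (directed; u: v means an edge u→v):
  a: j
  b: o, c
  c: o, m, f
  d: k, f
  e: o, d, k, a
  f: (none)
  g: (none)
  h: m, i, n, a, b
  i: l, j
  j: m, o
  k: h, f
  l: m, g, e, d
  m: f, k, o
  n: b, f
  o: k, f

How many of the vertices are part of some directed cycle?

13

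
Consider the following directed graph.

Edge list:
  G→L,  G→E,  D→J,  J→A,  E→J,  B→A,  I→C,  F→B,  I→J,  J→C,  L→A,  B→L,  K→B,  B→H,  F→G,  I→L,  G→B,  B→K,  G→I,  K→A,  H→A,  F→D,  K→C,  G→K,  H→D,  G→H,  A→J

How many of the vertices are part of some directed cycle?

4

A vertex is on a directed cycle iff it belongs to a strongly connected component of size ≥ 2 (or has a self-loop).
The vertices on cycles are {A, B, J, K} — 4 in total.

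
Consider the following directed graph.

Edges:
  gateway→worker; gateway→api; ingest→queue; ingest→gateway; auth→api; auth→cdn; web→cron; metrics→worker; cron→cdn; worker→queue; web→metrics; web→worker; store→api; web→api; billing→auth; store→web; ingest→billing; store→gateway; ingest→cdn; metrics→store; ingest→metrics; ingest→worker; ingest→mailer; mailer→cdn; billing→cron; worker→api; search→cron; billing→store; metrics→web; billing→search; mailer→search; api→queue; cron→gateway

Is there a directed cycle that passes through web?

web is on a cycle iff web can reach itself via ≥1 edge.
web → metrics → web — yes.

Yes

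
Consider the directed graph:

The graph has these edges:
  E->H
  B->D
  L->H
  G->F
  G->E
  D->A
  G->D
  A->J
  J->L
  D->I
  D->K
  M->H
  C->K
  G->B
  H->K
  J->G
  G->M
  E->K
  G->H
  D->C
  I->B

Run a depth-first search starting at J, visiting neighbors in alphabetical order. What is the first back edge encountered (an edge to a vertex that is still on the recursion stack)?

A->J

DFS from J (visiting neighbors in alphabetical order); mark gray on enter, black on exit:
J gray
  G gray
    B gray
      D gray
        A gray
          A→J: J is gray → back edge
First back edge: A → J.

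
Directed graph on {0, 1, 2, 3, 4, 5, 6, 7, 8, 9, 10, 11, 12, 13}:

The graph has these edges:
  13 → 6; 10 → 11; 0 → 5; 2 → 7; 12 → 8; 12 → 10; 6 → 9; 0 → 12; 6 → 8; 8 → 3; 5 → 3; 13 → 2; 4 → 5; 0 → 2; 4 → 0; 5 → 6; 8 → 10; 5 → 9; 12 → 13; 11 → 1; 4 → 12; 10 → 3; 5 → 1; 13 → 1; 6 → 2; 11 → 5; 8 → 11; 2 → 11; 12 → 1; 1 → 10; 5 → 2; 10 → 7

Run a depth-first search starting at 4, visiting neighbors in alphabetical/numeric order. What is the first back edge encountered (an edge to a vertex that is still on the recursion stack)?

DFS from 4 (visiting neighbors in alphabetical/numeric order); mark gray on enter, black on exit:
4 gray
  0 gray
    2 gray
      7 gray
      7 black
      11 gray
        1 gray
          10 gray
            3 gray
            3 black
            10→7: 7 black — skip
            10→11: 11 is gray → back edge
First back edge: 10 → 11.

10->11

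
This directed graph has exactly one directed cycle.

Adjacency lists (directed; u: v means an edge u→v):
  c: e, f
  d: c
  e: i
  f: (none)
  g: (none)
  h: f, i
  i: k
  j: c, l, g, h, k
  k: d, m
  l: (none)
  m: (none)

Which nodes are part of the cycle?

c, d, e, i, k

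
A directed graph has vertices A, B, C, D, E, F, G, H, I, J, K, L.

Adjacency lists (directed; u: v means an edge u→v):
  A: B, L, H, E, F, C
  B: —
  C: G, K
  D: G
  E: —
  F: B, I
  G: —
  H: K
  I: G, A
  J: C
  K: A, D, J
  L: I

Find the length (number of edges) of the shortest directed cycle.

3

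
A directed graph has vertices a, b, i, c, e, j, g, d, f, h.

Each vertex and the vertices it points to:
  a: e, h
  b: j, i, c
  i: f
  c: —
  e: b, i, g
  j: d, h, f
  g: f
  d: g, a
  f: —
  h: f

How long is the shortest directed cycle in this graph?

5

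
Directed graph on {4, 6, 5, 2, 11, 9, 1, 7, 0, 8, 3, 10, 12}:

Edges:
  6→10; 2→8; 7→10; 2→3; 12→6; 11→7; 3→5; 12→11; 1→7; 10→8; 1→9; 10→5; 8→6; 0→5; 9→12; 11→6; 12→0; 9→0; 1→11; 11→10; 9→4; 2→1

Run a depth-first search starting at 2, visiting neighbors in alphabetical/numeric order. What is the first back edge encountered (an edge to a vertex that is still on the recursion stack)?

6->10

DFS from 2 (visiting neighbors in alphabetical/numeric order); mark gray on enter, black on exit:
2 gray
  1 gray
    7 gray
      10 gray
        5 gray
        5 black
        8 gray
          6 gray
            6→10: 10 is gray → back edge
First back edge: 6 → 10.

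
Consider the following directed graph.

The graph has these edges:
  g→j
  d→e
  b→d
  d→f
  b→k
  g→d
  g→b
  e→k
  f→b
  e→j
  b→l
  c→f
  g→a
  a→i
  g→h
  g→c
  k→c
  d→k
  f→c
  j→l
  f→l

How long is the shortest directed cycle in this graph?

2

For each vertex v, BFS finds the shortest path from v back to v.
The shortest such closed walk is c → f → c, length 2.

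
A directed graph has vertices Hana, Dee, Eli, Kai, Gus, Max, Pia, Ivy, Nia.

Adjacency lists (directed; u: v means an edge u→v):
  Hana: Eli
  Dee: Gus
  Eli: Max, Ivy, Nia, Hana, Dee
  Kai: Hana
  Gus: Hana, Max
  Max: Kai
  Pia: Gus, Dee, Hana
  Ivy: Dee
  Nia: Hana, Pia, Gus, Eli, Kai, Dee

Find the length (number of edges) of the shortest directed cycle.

For each vertex v, BFS finds the shortest path from v back to v.
The shortest such closed walk is Eli → Hana → Eli, length 2.

2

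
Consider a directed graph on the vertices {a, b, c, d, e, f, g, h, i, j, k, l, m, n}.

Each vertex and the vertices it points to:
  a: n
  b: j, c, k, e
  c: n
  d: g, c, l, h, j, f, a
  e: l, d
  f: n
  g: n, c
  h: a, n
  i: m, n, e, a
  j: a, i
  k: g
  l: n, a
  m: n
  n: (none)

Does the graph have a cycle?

DFS with white/gray/black marking, starting from m:
m gray
  n gray
  n black
m black
a gray
  a→n: n black — skip
a black
b gray
  j gray
    j→a: a black — skip
    i gray
      i→m: m black — skip
      i→n: n black — skip
      e gray
        l gray
          l→n: n black — skip
          l→a: a black — skip
        l black
        d gray
          g gray
            g→n: n black — skip
            c gray
              c→n: n black — skip
            c black
          g black
          d→c: c black — skip
          d→l: l black — skip
          h gray
            h→a: a black — skip
            h→n: n black — skip
          h black
          d→j: j is gray → back edge
Back edge found, so a cycle exists: j → i → e → d → j.

Yes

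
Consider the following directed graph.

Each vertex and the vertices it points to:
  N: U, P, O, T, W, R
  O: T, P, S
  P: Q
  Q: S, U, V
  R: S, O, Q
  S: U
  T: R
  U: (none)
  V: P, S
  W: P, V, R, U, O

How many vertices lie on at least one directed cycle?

6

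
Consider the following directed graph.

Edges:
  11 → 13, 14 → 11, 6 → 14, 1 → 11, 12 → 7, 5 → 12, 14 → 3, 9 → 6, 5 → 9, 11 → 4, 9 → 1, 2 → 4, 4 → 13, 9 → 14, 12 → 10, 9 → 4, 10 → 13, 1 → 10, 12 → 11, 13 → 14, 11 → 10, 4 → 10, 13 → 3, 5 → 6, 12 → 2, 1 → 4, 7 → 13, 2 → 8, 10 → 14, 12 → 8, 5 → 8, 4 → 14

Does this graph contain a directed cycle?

DFS with white/gray/black marking, starting from 10:
10 gray
  14 gray
    11 gray
      11→10: 10 is gray → back edge
Back edge found, so a cycle exists: 10 → 14 → 11 → 10.

Yes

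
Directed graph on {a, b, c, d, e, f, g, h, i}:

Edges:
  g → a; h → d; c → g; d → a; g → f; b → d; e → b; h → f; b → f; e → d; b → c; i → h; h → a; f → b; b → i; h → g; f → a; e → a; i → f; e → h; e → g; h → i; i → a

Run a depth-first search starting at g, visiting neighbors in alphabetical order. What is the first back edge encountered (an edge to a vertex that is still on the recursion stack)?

DFS from g (visiting neighbors in alphabetical order); mark gray on enter, black on exit:
g gray
  a gray
  a black
  f gray
    f→a: a black — skip
    b gray
      c gray
        c→g: g is gray → back edge
First back edge: c → g.

c->g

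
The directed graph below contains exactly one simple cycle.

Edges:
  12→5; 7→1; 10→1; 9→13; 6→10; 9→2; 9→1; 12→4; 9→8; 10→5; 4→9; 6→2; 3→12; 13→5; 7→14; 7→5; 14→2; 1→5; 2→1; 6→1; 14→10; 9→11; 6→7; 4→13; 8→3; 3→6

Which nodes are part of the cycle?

3, 4, 8, 9, 12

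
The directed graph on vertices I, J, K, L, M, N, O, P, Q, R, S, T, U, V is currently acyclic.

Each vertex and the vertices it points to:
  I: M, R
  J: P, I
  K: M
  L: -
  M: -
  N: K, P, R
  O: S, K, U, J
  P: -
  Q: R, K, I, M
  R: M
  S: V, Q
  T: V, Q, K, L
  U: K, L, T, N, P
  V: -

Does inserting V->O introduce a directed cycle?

Adding V→O creates a cycle iff O can already reach V.
Path from O: O → S → V.
So O → … → V → O is a cycle.

Yes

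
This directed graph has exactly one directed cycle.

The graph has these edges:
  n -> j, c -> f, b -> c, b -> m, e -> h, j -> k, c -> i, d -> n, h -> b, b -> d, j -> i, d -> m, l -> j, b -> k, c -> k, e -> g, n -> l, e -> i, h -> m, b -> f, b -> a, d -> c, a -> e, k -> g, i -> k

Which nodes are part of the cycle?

DFS with gray/black marking from b:
b gray
  c gray
    f gray
    f black
    k gray
      g gray
      g black
    k black
    i gray
      i→k: k black — skip
    i black
  c black
  d gray
    m gray
    m black
    n gray
      l gray
        j gray
          j→k: k black — skip
          j→i: i black — skip
        j black
      l black
      n→j: j black — skip
    n black
    d→c: c black — skip
  d black
  a gray
    e gray
      h gray
        h→b: b is gray → back edge
Back edge closes the cycle b → a → e → h → b; its vertices are {a, b, e, h}.

a, b, e, h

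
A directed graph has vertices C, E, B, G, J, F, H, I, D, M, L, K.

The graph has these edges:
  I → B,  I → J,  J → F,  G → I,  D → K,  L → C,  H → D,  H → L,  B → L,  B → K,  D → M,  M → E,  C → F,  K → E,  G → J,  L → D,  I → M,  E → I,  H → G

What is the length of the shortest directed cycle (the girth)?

3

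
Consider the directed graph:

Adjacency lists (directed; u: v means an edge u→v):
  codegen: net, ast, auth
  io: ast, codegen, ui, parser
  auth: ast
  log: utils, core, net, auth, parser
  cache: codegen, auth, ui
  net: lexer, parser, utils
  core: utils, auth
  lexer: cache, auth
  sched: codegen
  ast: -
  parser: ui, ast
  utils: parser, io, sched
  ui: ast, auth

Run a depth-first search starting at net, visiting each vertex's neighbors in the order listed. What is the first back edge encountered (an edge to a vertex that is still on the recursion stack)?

codegen→net

DFS from net (visiting each vertex's neighbors in the order listed); mark gray on enter, black on exit:
net gray
  lexer gray
    cache gray
      codegen gray
        codegen→net: net is gray → back edge
First back edge: codegen → net.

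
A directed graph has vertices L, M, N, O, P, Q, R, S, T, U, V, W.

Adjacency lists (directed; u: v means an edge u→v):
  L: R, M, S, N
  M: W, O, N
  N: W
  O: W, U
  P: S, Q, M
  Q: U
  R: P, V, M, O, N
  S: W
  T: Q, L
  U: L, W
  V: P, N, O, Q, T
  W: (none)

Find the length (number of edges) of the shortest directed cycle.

4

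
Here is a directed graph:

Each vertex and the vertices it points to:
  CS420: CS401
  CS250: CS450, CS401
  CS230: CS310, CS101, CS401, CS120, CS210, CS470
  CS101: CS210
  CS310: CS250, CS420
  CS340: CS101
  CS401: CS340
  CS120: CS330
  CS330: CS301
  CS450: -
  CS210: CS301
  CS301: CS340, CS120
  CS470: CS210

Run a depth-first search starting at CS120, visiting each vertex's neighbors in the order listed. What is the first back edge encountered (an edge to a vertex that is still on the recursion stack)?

CS210->CS301

DFS from CS120 (visiting each vertex's neighbors in the order listed); mark gray on enter, black on exit:
CS120 gray
  CS330 gray
    CS301 gray
      CS340 gray
        CS101 gray
          CS210 gray
            CS210→CS301: CS301 is gray → back edge
First back edge: CS210 → CS301.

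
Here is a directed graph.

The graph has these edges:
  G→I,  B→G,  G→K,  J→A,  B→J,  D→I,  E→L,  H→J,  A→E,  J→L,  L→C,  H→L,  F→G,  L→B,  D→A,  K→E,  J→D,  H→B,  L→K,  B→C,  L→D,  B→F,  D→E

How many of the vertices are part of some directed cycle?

A vertex is on a directed cycle iff it belongs to a strongly connected component of size ≥ 2 (or has a self-loop).
The vertices on cycles are {A, B, D, E, F, G, J, K, L} — 9 in total.

9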